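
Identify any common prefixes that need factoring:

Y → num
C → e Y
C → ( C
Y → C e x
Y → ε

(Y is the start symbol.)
No, left-factoring is not needed

Left-factoring is needed when two productions for the same non-terminal
share a common prefix on the right-hand side.

Productions for Y:
  Y → num
  Y → C e x
  Y → ε
Productions for C:
  C → e Y
  C → ( C

No common prefixes found.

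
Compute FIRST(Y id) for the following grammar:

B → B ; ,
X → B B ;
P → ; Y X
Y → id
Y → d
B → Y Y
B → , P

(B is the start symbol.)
{ 'd', 'id' }

FIRST sets of the non-terminals involved (from the grammar, by fixed-point iteration):
  FIRST(Y) = { 'd', 'id' }

To compute FIRST(Y id), process the symbols left to right:
Symbol Y is a non-terminal. Add FIRST(Y) \ {ε} = { 'd', 'id' }
Y is not nullable (ε ∉ FIRST(Y)), so stop here.
FIRST(Y id) = { 'd', 'id' }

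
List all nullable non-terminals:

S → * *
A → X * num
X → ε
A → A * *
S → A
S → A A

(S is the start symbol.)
{ 'X' }

ε-productions: X → ε
So X is immediately nullable.
No further non-terminal can be added: every production for the remaining non-terminals contains a terminal or a non-nullable non-terminal.
Nullable = { 'X' }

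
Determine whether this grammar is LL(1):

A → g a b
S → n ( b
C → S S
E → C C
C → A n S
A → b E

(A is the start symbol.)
A grammar is LL(1) if for each non-terminal N with multiple productions, the predict sets of those productions are pairwise disjoint, where PREDICT(N → α) = (FIRST(α) \ {ε}) ∪ (FOLLOW(N) if α ⇒* ε).

Relevant sets:
  FIRST(S) = { 'n' }
  FIRST(A) = { 'b', 'g' }

For A:
  PREDICT(A → g a b) = { 'g' }
  PREDICT(A → b E) = { 'b' }
For C:
  PREDICT(C → S S) = { 'n' }
  PREDICT(C → A n S) = { 'b', 'g' }
S, E have a single production, so nothing to check there.

All predict sets are disjoint. The grammar IS LL(1).

Answer: Yes, the grammar is LL(1).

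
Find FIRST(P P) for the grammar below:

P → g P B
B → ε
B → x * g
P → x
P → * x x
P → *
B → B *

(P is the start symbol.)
FIRST sets of the non-terminals involved (from the grammar, by fixed-point iteration):
  FIRST(P) = { '*', 'g', 'x' }

To compute FIRST(P P), process the symbols left to right:
Symbol P is a non-terminal. Add FIRST(P) \ {ε} = { '*', 'g', 'x' }
P is not nullable (ε ∉ FIRST(P)), so stop here.
FIRST(P P) = { '*', 'g', 'x' }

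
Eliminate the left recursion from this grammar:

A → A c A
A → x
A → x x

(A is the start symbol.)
A is directly left-recursive. The standard transformation for
  A → A α₁ | ... | A α_m | β₁ | ... | β_n
is
  A  → β₁ A' | ... | β_n A'
  A' → α₁ A' | ... | α_m A' | ε

A → x becomes A → x A'
A → x x becomes A → x x A'
A → A c A becomes A' → c A A'
Add A' → ε

Resulting grammar:
A → x A'
A → x x A'
A' → c A A'
A' → ε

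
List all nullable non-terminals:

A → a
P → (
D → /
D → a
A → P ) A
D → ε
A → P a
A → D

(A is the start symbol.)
ε-productions: D → ε
So D is immediately nullable.
A → D: every symbol on the right is nullable, so A is nullable too.
No further non-terminal can be added: every production for the remaining non-terminals contains a terminal or a non-nullable non-terminal.
Nullable = { 'A', 'D' }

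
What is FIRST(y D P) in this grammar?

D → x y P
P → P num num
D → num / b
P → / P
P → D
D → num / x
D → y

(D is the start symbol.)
{ 'y' }

To compute FIRST(y D P), process the symbols left to right:
Symbol y is a terminal. Add 'y' and stop.
FIRST(y D P) = { 'y' }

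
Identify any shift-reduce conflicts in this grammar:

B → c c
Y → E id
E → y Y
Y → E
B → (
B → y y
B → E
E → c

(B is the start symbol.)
A shift-reduce conflict occurs when an LR(0) state has both:
  - a complete (reduce) item [A → α .] (dot at the end), and
  - a shift item [B → β . c γ] (dot before a terminal).

Augment with B' → B and build the canonical LR(0) collection (I0 = CLOSURE({[B' → . B]}), then GOTO on every symbol after a dot until no new states appear). It has 13 states:
  I0: { [B → . (], [B → . E], [B → . c c], [B → . y y], [B' → . B], [E → . c], [E → . y Y] }  — shift
  I1: { [B → ( .] }  — reduce
  I2: { [B' → B .] }  — accept
  I3: { [B → E .] }  — reduce
  I4: { [B → c . c], [E → c .] }  — shift, reduce
  I5: { [B → y . y], [E → . c], [E → . y Y], [E → y . Y], [Y → . E id], [Y → . E] }  — shift
  I6: { [Y → E . id], [Y → E .] }  — shift, reduce
  I7: { [E → y Y .] }  — reduce
  I8: { [E → c .] }  — reduce
  I9: { [B → y y .], [E → . c], [E → . y Y], [E → y . Y], [Y → . E id], [Y → . E] }  — shift, reduce
  I10: { [E → . c], [E → . y Y], [E → y . Y], [Y → . E id], [Y → . E] }  — shift
  I11: { [Y → E id .] }  — reduce
  I12: { [B → c c .] }  — reduce

I4 contains reduce item [E → c .] and shift item [B → c . c] — shift-reduce conflict.
I6 contains reduce item [Y → E .] and shift item [Y → E . id] — shift-reduce conflict.
I9 contains reduce item [B → y y .] and shift items [E → . c], [E → . y Y] — shift-reduce conflict.

Answer: Yes — I4: [E → c .] vs [B → c . c]; I6: [Y → E .] vs [Y → E . id]; I9: [B → y y .] vs [E → . c]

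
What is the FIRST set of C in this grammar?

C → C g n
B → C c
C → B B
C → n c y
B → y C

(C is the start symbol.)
To compute FIRST(C), examine every production with C on the left-hand side, reading each right-hand side left to right until a non-nullable symbol is reached.

FIRST sets of the other non-terminals involved (by the same procedure, iterated to a fixed point):
  FIRST(B) = { 'n', 'y' }

From C → C g n:
  - C is the symbol being defined: contributes nothing new
    C is not nullable, so stop
From C → B B:
  - B is a non-terminal: add FIRST(B) \ {ε} = { 'n', 'y' }
    B is not nullable, so stop
From C → n c y:
  - n is a terminal: add 'n' and stop

Collecting: FIRST(C) = { 'n', 'y' }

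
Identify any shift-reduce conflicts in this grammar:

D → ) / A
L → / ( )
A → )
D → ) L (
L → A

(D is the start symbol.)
No shift-reduce conflicts

A shift-reduce conflict occurs when an LR(0) state has both:
  - a complete (reduce) item [A → α .] (dot at the end), and
  - a shift item [B → β . c γ] (dot before a terminal).

Augment with D' → D and build the canonical LR(0) collection (I0 = CLOSURE({[D' → . D]}), then GOTO on every symbol after a dot until no new states appear). It has 11 states:
  I0: { [D → . ) / A], [D → . ) L (], [D' → . D] }  — shift
  I1: { [A → . )], [D → ) . / A], [D → ) . L (], [L → . / ( )], [L → . A] }  — shift
  I2: { [D' → D .] }  — accept
  I3: { [A → ) .] }  — reduce
  I4: { [A → . )], [D → ) / . A], [L → / . ( )] }  — shift
  I5: { [L → A .] }  — reduce
  I6: { [D → ) L . (] }  — shift
  I7: { [D → ) L ( .] }  — reduce
  I8: { [L → / ( . )] }  — shift
  I9: { [D → ) / A .] }  — reduce
  I10: { [L → / ( ) .] }  — reduce

No state contains both a complete item and a shift item.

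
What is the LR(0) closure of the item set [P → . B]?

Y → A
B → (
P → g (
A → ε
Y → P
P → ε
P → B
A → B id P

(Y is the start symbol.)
{ [B → . (], [P → . B] }

Start with: [P → . B]
  [P → . B] has the dot before B: add [B → . (]
No further items can be added.

CLOSURE = { [B → . (], [P → . B] }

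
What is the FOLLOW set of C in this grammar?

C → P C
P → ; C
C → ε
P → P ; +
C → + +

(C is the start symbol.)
{ $, '+', ';' }

C is the start symbol, so $ ∈ FOLLOW(C).
In C → P C: C is at the end; this adds FOLLOW(C) to itself — nothing new
In P → ; C: C is at the end, add FOLLOW(P)

The FOLLOW sets referred to above (computed the same way, to a fixed point):
  FOLLOW(P) = { $, '+', ';' }

Taking the union: FOLLOW(C) = { $, '+', ';' }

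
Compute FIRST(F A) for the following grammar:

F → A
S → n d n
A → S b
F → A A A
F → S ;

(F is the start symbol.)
FIRST sets of the non-terminals involved (from the grammar, by fixed-point iteration):
  FIRST(F) = { 'n' }

To compute FIRST(F A), process the symbols left to right:
Symbol F is a non-terminal. Add FIRST(F) \ {ε} = { 'n' }
F is not nullable (ε ∉ FIRST(F)), so stop here.
FIRST(F A) = { 'n' }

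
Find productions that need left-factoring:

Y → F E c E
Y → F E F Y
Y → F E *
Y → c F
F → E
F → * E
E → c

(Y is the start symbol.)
Yes, Y has productions with common prefix 'F E'

Left-factoring is needed when two productions for the same non-terminal
share a common prefix on the right-hand side.

Productions for Y:
  Y → F E c E
  Y → F E F Y
  Y → F E *
  Y → c F
Productions for F:
  F → E
  F → * E

Found common prefix 'F E' in productions for Y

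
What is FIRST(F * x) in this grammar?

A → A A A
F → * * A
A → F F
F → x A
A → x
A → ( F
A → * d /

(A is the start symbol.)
FIRST sets of the non-terminals involved (from the grammar, by fixed-point iteration):
  FIRST(F) = { '*', 'x' }

To compute FIRST(F * x), process the symbols left to right:
Symbol F is a non-terminal. Add FIRST(F) \ {ε} = { '*', 'x' }
F is not nullable (ε ∉ FIRST(F)), so stop here.
FIRST(F * x) = { '*', 'x' }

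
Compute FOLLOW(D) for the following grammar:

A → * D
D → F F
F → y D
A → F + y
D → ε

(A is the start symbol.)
{ $, '+', 'y' }

To compute FOLLOW(D), find every occurrence of D on a right-hand side N → α D β: add FIRST(β) \ {ε}, and if β is empty or nullable also add FOLLOW(N). Iterate to a fixed point.

In A → * D: D is at the end, add FOLLOW(A)
In F → y D: D is at the end, add FOLLOW(F)

The FOLLOW sets referred to above (computed the same way, to a fixed point):
  FOLLOW(A) = { $ }
  FOLLOW(F) = { $, '+', 'y' }

Taking the union: FOLLOW(D) = { $, '+', 'y' }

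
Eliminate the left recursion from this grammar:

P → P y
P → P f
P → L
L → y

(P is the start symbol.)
P → L P'
P' → y P'
P' → f P'
P' → ε
L → y

P is directly left-recursive. The standard transformation for
  A → A α₁ | ... | A α_m | β₁ | ... | β_n
is
  A  → β₁ A' | ... | β_n A'
  A' → α₁ A' | ... | α_m A' | ε

P → L becomes P → L P'
P → P y becomes P' → y P'
P → P f becomes P' → f P'
Add P' → ε

Productions for other non-terminals are unchanged:
  L → y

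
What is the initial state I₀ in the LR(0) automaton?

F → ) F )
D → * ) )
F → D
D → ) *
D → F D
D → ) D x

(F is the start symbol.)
First, augment the grammar with F' → F
I₀ = CLOSURE({ [F' → . F] }):
  [F' → . F] has the dot before F: add [F → . ) F )], [F → . D]
  [F → . D] has the dot before D: add [D → . * ) )], [D → . ) *], [D → . F D], [D → . ) D x]
No further items can be added.

I₀ = { [D → . ) *], [D → . ) D x], [D → . * ) )], [D → . F D], [F → . ) F )], [F → . D], [F' → . F] }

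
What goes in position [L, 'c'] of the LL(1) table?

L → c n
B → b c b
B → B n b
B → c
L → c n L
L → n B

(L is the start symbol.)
L → c n, L → c n L

To find M[L, 'c'], we find productions for L where 'c' is in the predict set (PREDICT(N → α) = (FIRST(α) \ {ε}) ∪ (FOLLOW(N) if α ⇒* ε)).

L → c n: PREDICT = { 'c' }
  'c' is in predict set, so this production goes in M[L, 'c']
L → c n L: PREDICT = { 'c' }
  'c' is in predict set, so this production goes in M[L, 'c']
L → n B: PREDICT = { 'n' }

M[L, 'c'] = L → c n, L → c n L  (a multiply-defined cell — the grammar is not LL(1))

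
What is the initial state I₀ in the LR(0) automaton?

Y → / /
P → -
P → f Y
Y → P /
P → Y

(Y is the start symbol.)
First, augment the grammar with Y' → Y
I₀ = CLOSURE({ [Y' → . Y] }):
  [Y' → . Y] has the dot before Y: add [Y → . / /], [Y → . P /]
  [Y → . P /] has the dot before P: add [P → . -], [P → . f Y], [P → . Y]
No further items can be added.

I₀ = { [P → . -], [P → . Y], [P → . f Y], [Y → . / /], [Y → . P /], [Y' → . Y] }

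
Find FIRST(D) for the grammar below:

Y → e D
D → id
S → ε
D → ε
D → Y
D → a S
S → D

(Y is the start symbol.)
To compute FIRST(D), examine every production with D on the left-hand side, reading each right-hand side left to right until a non-nullable symbol is reached.

FIRST sets of the other non-terminals involved (by the same procedure, iterated to a fixed point):
  FIRST(Y) = { 'e' }

From D → id:
  - id is a terminal: add 'id' and stop
From D → ε:
  - ε-production, so ε ∈ FIRST(D)
From D → Y:
  - Y is a non-terminal: add FIRST(Y) \ {ε} = { 'e' }
    Y is not nullable, so stop
From D → a S:
  - a is a terminal: add 'a' and stop

Collecting: FIRST(D) = { 'a', 'e', 'id', ε }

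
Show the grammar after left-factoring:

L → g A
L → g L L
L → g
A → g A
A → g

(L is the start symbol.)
Left-factoring transforms A → αβ₁ | αβ₂ into A → αA' and A' → β₁ | β₂
(α is the longest common prefix among the alternatives). Repeat until
no nonterminal has two alternatives with a common prefix.

Round 1: L has alternatives sharing prefix 'g'. Introduce L': L → g L'
  Add: L' → A
  Add: L' → L L
  Add: L' → ε

Round 2: A has alternatives sharing prefix 'g'. Introduce A': A → g A'
  Add: A' → A
  Add: A' → ε

No remaining common prefixes — done.

Resulting grammar:
L → g L'
L' → A
L' → L L
L' → ε
A → g A'
A' → A
A' → ε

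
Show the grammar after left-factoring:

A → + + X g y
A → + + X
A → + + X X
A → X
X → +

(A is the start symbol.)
A → + + X A'
A' → g y
A' → ε
A' → X
A → X
X → +

Left-factoring transforms A → αβ₁ | αβ₂ into A → αA' and A' → β₁ | β₂
(α is the longest common prefix among the alternatives). Repeat until
no nonterminal has two alternatives with a common prefix.

Round 1: A has alternatives sharing prefix '+ + X'. Introduce A': A → + + X A'
  Add: A' → g y
  Add: A' → ε
  Add: A' → X

No remaining common prefixes — done.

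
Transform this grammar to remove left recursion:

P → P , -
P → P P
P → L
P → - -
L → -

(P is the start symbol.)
P is directly left-recursive. The standard transformation for
  A → A α₁ | ... | A α_m | β₁ | ... | β_n
is
  A  → β₁ A' | ... | β_n A'
  A' → α₁ A' | ... | α_m A' | ε

P → L becomes P → L P'
P → - - becomes P → - - P'
P → P , - becomes P' → , - P'
P → P P becomes P' → P P'
Add P' → ε

Productions for other non-terminals are unchanged:
  L → -

Resulting grammar:
P → L P'
P → - - P'
P' → , - P'
P' → P P'
P' → ε
L → -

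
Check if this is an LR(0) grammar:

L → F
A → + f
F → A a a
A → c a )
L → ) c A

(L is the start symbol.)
Augment with L' → L and build the canonical LR(0) collection (I0 = CLOSURE({[L' → . L]}), then GOTO on every symbol after a dot until no new states appear). It has 14 states:
  I0: { [A → . + f], [A → . c a )], [F → . A a a], [L → . ) c A], [L → . F], [L' → . L] }  — shift
  I1: { [L → ) . c A] }  — shift
  I2: { [A → + . f] }  — shift
  I3: { [F → A . a a] }  — shift
  I4: { [L → F .] }  — reduce
  I5: { [L' → L .] }  — accept
  I6: { [A → c . a )] }  — shift
  I7: { [A → c a . )] }  — shift
  I8: { [A → c a ) .] }  — reduce
  I9: { [F → A a . a] }  — shift
  I10: { [F → A a a .] }  — reduce
  I11: { [A → + f .] }  — reduce
  I12: { [A → . + f], [A → . c a )], [L → ) c . A] }  — shift
  I13: { [L → ) c A .] }  — reduce

Every state is either a pure shift/goto state or contains exactly one complete item and nothing to shift — no conflicts. The grammar is LR(0).

Answer: Yes, the grammar is LR(0)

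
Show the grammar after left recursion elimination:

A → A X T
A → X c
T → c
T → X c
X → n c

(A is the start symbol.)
A is directly left-recursive. The standard transformation for
  A → A α₁ | ... | A α_m | β₁ | ... | β_n
is
  A  → β₁ A' | ... | β_n A'
  A' → α₁ A' | ... | α_m A' | ε

A → X c becomes A → X c A'
A → A X T becomes A' → X T A'
Add A' → ε

Productions for other non-terminals are unchanged:
  T → c
  T → X c
  X → n c

Resulting grammar:
A → X c A'
A' → X T A'
A' → ε
T → c
T → X c
X → n c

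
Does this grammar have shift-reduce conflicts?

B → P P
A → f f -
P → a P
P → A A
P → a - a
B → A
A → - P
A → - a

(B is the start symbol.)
Yes — I2: [B → A .] vs [A → . - P]; I14: [A → - a .] vs [A → . - P]; I16: [A → - a .] vs [A → . - P]

A shift-reduce conflict occurs when an LR(0) state has both:
  - a complete (reduce) item [A → α .] (dot at the end), and
  - a shift item [B → β . c γ] (dot before a terminal).

Augment with B' → B and build the canonical LR(0) collection (I0 = CLOSURE({[B' → . B]}), then GOTO on every symbol after a dot until no new states appear). It has 17 states:
  I0: { [A → . - P], [A → . - a], [A → . f f -], [B → . A], [B → . P P], [B' → . B], [P → . A A], [P → . a - a], [P → . a P] }  — shift
  I1: { [A → - . P], [A → - . a], [A → . - P], [A → . - a], [A → . f f -], [P → . A A], [P → . a - a], [P → . a P] }  — shift
  I2: { [A → . - P], [A → . - a], [A → . f f -], [B → A .], [P → A . A] }  — shift, reduce
  I3: { [B' → B .] }  — accept
  I4: { [A → . - P], [A → . - a], [A → . f f -], [B → P . P], [P → . A A], [P → . a - a], [P → . a P] }  — shift
  I5: { [A → . - P], [A → . - a], [A → . f f -], [P → . A A], [P → . a - a], [P → . a P], [P → a . - a], [P → a . P] }  — shift
  I6: { [A → f . f -] }  — shift
  I7: { [A → f f . -] }  — shift
  I8: { [A → f f - .] }  — reduce
  I9: { [A → - . P], [A → - . a], [A → . - P], [A → . - a], [A → . f f -], [P → . A A], [P → . a - a], [P → . a P], [P → a - . a] }  — shift
  I10: { [A → . - P], [A → . - a], [A → . f f -], [P → A . A] }  — shift
  I11: { [P → a P .] }  — reduce
  I12: { [P → A A .] }  — reduce
  I13: { [A → - P .] }  — reduce
  I14: { [A → - a .], [A → . - P], [A → . - a], [A → . f f -], [P → . A A], [P → . a - a], [P → . a P], [P → a - a .], [P → a . - a], [P → a . P] }  — shift, 2 reduces
  I15: { [B → P P .] }  — reduce
  I16: { [A → - a .], [A → . - P], [A → . - a], [A → . f f -], [P → . A A], [P → . a - a], [P → . a P], [P → a . - a], [P → a . P] }  — shift, reduce

I2 contains reduce item [B → A .] and shift items [A → . - P], [A → . - a], [A → . f f -] — shift-reduce conflict.
I14 contains reduce items [A → - a .], [P → a - a .] and shift items [A → . - P], [A → . - a], [A → . f f -], [P → . a - a], [P → a . - a], [P → . a P] — shift-reduce conflict.
I16 contains reduce item [A → - a .] and shift items [A → . - P], [A → . - a], [A → . f f -], [P → . a - a], [P → a . - a], [P → . a P] — shift-reduce conflict.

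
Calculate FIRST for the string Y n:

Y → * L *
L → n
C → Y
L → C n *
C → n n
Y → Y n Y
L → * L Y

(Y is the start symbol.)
{ '*' }

FIRST sets of the non-terminals involved (from the grammar, by fixed-point iteration):
  FIRST(Y) = { '*' }

To compute FIRST(Y n), process the symbols left to right:
Symbol Y is a non-terminal. Add FIRST(Y) \ {ε} = { '*' }
Y is not nullable (ε ∉ FIRST(Y)), so stop here.
FIRST(Y n) = { '*' }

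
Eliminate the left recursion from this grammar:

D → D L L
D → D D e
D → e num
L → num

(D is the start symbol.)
D → e num D'
D' → L L D'
D' → D e D'
D' → ε
L → num

D is directly left-recursive. The standard transformation for
  A → A α₁ | ... | A α_m | β₁ | ... | β_n
is
  A  → β₁ A' | ... | β_n A'
  A' → α₁ A' | ... | α_m A' | ε

D → e num becomes D → e num D'
D → D L L becomes D' → L L D'
D → D D e becomes D' → D e D'
Add D' → ε

Productions for other non-terminals are unchanged:
  L → num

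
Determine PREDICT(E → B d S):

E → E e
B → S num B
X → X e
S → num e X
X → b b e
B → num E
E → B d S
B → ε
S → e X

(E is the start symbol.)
{ 'd', 'e', 'num' }

PREDICT(E → B d S) = (FIRST(RHS) \ {ε}) ∪ (FOLLOW(E) if ε ∈ FIRST(RHS), i.e. RHS ⇒* ε)
FIRST(B) = { 'e', 'num', ε }
FIRST(B d S) = { 'd', 'e', 'num' }
ε ∉ FIRST(B d S), so FOLLOW(E) is not added.
PREDICT(E → B d S) = { 'd', 'e', 'num' }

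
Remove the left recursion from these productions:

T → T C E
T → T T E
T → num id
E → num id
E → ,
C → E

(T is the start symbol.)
T is directly left-recursive. The standard transformation for
  A → A α₁ | ... | A α_m | β₁ | ... | β_n
is
  A  → β₁ A' | ... | β_n A'
  A' → α₁ A' | ... | α_m A' | ε

T → num id becomes T → num id T'
T → T C E becomes T' → C E T'
T → T T E becomes T' → T E T'
Add T' → ε

Productions for other non-terminals are unchanged:
  E → num id
  E → ,
  C → E

Resulting grammar:
T → num id T'
T' → C E T'
T' → T E T'
T' → ε
E → num id
E → ,
C → E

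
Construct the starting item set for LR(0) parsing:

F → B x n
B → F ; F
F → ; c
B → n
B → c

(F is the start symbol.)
First, augment the grammar with F' → F
I₀ = CLOSURE({ [F' → . F] }):
  [F' → . F] has the dot before F: add [F → . B x n], [F → . ; c]
  [F → . B x n] has the dot before B: add [B → . F ; F], [B → . n], [B → . c]
No further items can be added.

I₀ = { [B → . F ; F], [B → . c], [B → . n], [F → . ; c], [F → . B x n], [F' → . F] }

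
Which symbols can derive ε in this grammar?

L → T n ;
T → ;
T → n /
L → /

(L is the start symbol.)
There are no ε-productions, so no non-terminal can derive ε.
No non-terminals are nullable.

Answer: None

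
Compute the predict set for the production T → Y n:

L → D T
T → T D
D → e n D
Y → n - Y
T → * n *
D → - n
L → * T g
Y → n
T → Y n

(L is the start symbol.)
{ 'n' }

PREDICT(T → Y n) = (FIRST(RHS) \ {ε}) ∪ (FOLLOW(T) if ε ∈ FIRST(RHS), i.e. RHS ⇒* ε)
FIRST(Y) = { 'n' }
FIRST(Y n) = { 'n' }
ε ∉ FIRST(Y n), so FOLLOW(T) is not added.
PREDICT(T → Y n) = { 'n' }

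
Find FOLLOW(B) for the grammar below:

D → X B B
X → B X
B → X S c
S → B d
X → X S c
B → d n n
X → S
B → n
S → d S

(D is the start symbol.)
{ $, 'd', 'n' }

In D → X B B: B is followed by B, add FIRST(B) \ {ε} = { 'd', 'n' }
In D → X B B: B is at the end, add FOLLOW(D)
In X → B X: B is followed by X, add FIRST(X) \ {ε} = { 'd', 'n' }
In S → B d: B is followed by d, add FIRST(d) \ {ε} = { 'd' }

The FOLLOW sets referred to above (computed the same way, to a fixed point):
  FOLLOW(D) = { $ }

Taking the union: FOLLOW(B) = { $, 'd', 'n' }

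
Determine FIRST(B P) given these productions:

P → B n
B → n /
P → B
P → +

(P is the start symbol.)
{ 'n' }

FIRST sets of the non-terminals involved (from the grammar, by fixed-point iteration):
  FIRST(B) = { 'n' }

To compute FIRST(B P), process the symbols left to right:
Symbol B is a non-terminal. Add FIRST(B) \ {ε} = { 'n' }
B is not nullable (ε ∉ FIRST(B)), so stop here.
FIRST(B P) = { 'n' }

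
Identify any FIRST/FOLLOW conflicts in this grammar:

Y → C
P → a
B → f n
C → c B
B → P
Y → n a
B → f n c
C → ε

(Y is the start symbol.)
No FIRST/FOLLOW conflicts.

A FIRST/FOLLOW conflict occurs when a non-terminal N has a nullable alternative N → β (β ⇒* ε) and another alternative N → α with FIRST(α) ∩ FOLLOW(N) ≠ ∅: on such a lookahead the parser cannot decide between expanding α and letting N vanish via β.

Nullable non-terminals: C, Y.
FIRST sets used below: FIRST(C) = { 'c', ε }

C: nullable alternative(s) C → ε; FOLLOW(C) = { $ }
  C → c B: FIRST \ {ε} = { 'c' } — disjoint from FOLLOW(C)
  C → ε: FIRST \ {ε} = { } — this is the only nullable alternative, skip

Y: nullable alternative(s) Y → C; FOLLOW(Y) = { $ }
  Y → C: FIRST \ {ε} = { 'c' } — this is the only nullable alternative, skip
  Y → n a: FIRST \ {ε} = { 'n' } — disjoint from FOLLOW(Y)

B, P have no nullable alternative, so no FIRST/FOLLOW check is needed there.

No FIRST/FOLLOW conflicts found.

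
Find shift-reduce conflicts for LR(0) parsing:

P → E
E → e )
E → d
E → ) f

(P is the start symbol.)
Augment with P' → P and build the canonical LR(0) collection (I0 = CLOSURE({[P' → . P]}), then GOTO on every symbol after a dot until no new states appear). It has 8 states:
  I0: { [E → . ) f], [E → . d], [E → . e )], [P → . E], [P' → . P] }  — shift
  I1: { [E → ) . f] }  — shift
  I2: { [P → E .] }  — reduce
  I3: { [P' → P .] }  — accept
  I4: { [E → d .] }  — reduce
  I5: { [E → e . )] }  — shift
  I6: { [E → e ) .] }  — reduce
  I7: { [E → ) f .] }  — reduce

No state contains both a complete item and a shift item.

Answer: No shift-reduce conflicts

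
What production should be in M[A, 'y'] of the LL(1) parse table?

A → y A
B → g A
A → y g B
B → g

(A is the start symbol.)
A → y A, A → y g B

To find M[A, 'y'], we find productions for A where 'y' is in the predict set (PREDICT(N → α) = (FIRST(α) \ {ε}) ∪ (FOLLOW(N) if α ⇒* ε)).

A → y A: PREDICT = { 'y' }
  'y' is in predict set, so this production goes in M[A, 'y']
A → y g B: PREDICT = { 'y' }
  'y' is in predict set, so this production goes in M[A, 'y']

M[A, 'y'] = A → y A, A → y g B  (a multiply-defined cell — the grammar is not LL(1))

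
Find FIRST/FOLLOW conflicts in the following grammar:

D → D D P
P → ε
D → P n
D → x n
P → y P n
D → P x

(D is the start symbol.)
Yes. P → y P n with FOLLOW(P) on { 'y' }

Nullable non-terminals: P.

P: nullable alternative(s) P → ε; FOLLOW(P) = { $, 'n', 'x', 'y' }
  P → ε: FIRST \ {ε} = { } — this is the only nullable alternative, skip
  P → y P n: FIRST \ {ε} = { 'y' } — overlaps FOLLOW(P) on { 'y' }: CONFLICT

D has no nullable alternative, so no FIRST/FOLLOW check is needed there.

So the grammar has 1 FIRST/FOLLOW conflict (marked CONFLICT above).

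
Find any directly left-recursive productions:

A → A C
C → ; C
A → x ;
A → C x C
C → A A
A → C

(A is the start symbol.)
A → A C: LEFT RECURSIVE (starts with A)
C → ; C: starts with ';'
A → x ;: starts with x
A → C x C: starts with C
C → A A: starts with A
A → C: starts with C

The grammar has direct left recursion on: A.

Answer: Yes, A is left-recursive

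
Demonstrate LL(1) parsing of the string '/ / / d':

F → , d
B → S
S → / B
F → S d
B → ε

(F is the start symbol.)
LL(1) parsing maintains a stack (initially the start symbol over $) and the input. At each step: if the stack top is a terminal, match it against the current input token; if it is a non-terminal N, replace it with the RHS of M[N, lookahead] (the unique production whose predict set contains the lookahead).

Stack is shown with the top on the left.

Stack    Input      Action
--------------------------
F $      / / / d $  output F → S d
S d $    / / / d $  output S → / B
/ B d $  / / / d $  match '/'
B d $    / / d $    output B → S
S d $    / / d $    output S → / B
/ B d $  / / d $    match '/'
B d $    / d $      output B → S
S d $    / d $      output S → / B
/ B d $  / d $      match '/'
B d $    d $        output B → ε
d $      d $        match 'd'
$        $          accept

The string is accepted.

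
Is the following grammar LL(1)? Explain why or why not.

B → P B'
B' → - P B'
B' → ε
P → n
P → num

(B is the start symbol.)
Yes, the grammar is LL(1).

A grammar is LL(1) if for each non-terminal N with multiple productions, the predict sets of those productions are pairwise disjoint, where PREDICT(N → α) = (FIRST(α) \ {ε}) ∪ (FOLLOW(N) if α ⇒* ε).

Relevant sets:
  FOLLOW(B') = { $ }

For B':
  PREDICT(B' → '-' P B') = { '-' }
  PREDICT(B' → ε) = { $ }
For P:
  PREDICT(P → n) = { 'n' }
  PREDICT(P → num) = { 'num' }
B has a single production, so nothing to check there.

All predict sets are disjoint. The grammar IS LL(1).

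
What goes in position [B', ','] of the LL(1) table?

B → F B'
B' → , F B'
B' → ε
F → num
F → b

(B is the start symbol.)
To find M[B', ','], we find productions for B' where ',' is in the predict set (PREDICT(N → α) = (FIRST(α) \ {ε}) ∪ (FOLLOW(N) if α ⇒* ε)).

Relevant sets:
  FOLLOW(B') = { $ }

B' → , F B': PREDICT = { ',' }
  ',' is in predict set, so this production goes in M[B', ',']
B' → ε: PREDICT = { $ }

M[B', ','] = B' → , F B'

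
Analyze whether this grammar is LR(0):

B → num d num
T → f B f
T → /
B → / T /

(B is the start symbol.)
Augment with B' → B and build the canonical LR(0) collection (I0 = CLOSURE({[B' → . B]}), then GOTO on every symbol after a dot until no new states appear). It has 12 states:
  I0: { [B → . / T /], [B → . num d num], [B' → . B] }  — shift
  I1: { [B → / . T /], [T → . /], [T → . f B f] }  — shift
  I2: { [B' → B .] }  — accept
  I3: { [B → num . d num] }  — shift
  I4: { [B → num d . num] }  — shift
  I5: { [B → num d num .] }  — reduce
  I6: { [T → / .] }  — reduce
  I7: { [B → / T . /] }  — shift
  I8: { [B → . / T /], [B → . num d num], [T → f . B f] }  — shift
  I9: { [T → f B . f] }  — shift
  I10: { [T → f B f .] }  — reduce
  I11: { [B → / T / .] }  — reduce

Every state is either a pure shift/goto state or contains exactly one complete item and nothing to shift — no conflicts. The grammar is LR(0).

Answer: Yes, the grammar is LR(0)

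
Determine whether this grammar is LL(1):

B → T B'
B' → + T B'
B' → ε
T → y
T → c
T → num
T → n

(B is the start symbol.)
A grammar is LL(1) if for each non-terminal N with multiple productions, the predict sets of those productions are pairwise disjoint, where PREDICT(N → α) = (FIRST(α) \ {ε}) ∪ (FOLLOW(N) if α ⇒* ε).

Relevant sets:
  FOLLOW(B') = { $ }

For B':
  PREDICT(B' → '+' T B') = { '+' }
  PREDICT(B' → ε) = { $ }
For T:
  PREDICT(T → y) = { 'y' }
  PREDICT(T → c) = { 'c' }
  PREDICT(T → num) = { 'num' }
  PREDICT(T → n) = { 'n' }
B has a single production, so nothing to check there.

All predict sets are disjoint. The grammar IS LL(1).

Answer: Yes, the grammar is LL(1).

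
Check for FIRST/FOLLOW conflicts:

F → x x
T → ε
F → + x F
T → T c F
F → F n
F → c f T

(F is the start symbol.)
Nullable non-terminals: T.
FIRST sets used below: FIRST(T) = { 'c', ε }

T: nullable alternative(s) T → ε; FOLLOW(T) = { $, 'c', 'n' }
  T → ε: FIRST \ {ε} = { } — this is the only nullable alternative, skip
  T → T c F: FIRST \ {ε} = { 'c' } — overlaps FOLLOW(T) on { 'c' }: CONFLICT

F has no nullable alternative, so no FIRST/FOLLOW check is needed there.

So the grammar has 1 FIRST/FOLLOW conflict (marked CONFLICT above).

Answer: Yes. T → T c F with FOLLOW(T) on { 'c' }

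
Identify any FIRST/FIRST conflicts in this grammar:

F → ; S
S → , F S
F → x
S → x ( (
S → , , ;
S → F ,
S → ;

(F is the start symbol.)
FIRST sets of the non-terminals at (or reachable through a nullable prefix from) the front of some alternative:
  FIRST(F) = { ';', 'x' }

Productions for F:
  F → ; S: FIRST = { ';' }
  F → x: FIRST = { 'x' }
Productions for S:
  S → , F S: FIRST = { ',' }
  S → x ( (: FIRST = { 'x' }
  S → , , ;: FIRST = { ',' }
  S → F ,: FIRST = { ';', 'x' }
  S → ;: FIRST = { ';' }

Conflict for S: S → , F S and S → , , ;
  Overlap: { ',' }
Conflict for S: S → x ( ( and S → F ,
  Overlap: { 'x' }
Conflict for S: S → F , and S → ;
  Overlap: { ';' }

Answer: Yes. S → ',' F S / S → ',' ',' ';' on { ',' }; S → x '(' '(' / S → F ',' on { 'x' }; S → F ',' / S → ';' on { ';' }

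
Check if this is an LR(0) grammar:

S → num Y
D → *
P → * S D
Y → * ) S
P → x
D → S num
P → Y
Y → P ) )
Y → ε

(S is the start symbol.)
Augment with S' → S and build the canonical LR(0) collection (I0 = CLOSURE({[S' → . S]}), then GOTO on every symbol after a dot until no new states appear). It has 16 states:
  I0: { [S → . num Y], [S' → . S] }  — shift
  I1: { [S' → S .] }  — accept
  I2: { [P → . * S D], [P → . Y], [P → . x], [S → num . Y], [Y → . * ) S], [Y → . P ) )], [Y → .] }  — shift, reduce
  I3: { [P → * . S D], [S → . num Y], [Y → * . ) S] }  — shift
  I4: { [Y → P . ) )] }  — shift
  I5: { [P → Y .], [S → num Y .] }  — 2 reduces
  I6: { [P → x .] }  — reduce
  I7: { [Y → P ) . )] }  — shift
  I8: { [Y → P ) ) .] }  — reduce
  I9: { [S → . num Y], [Y → * ) . S] }  — shift
  I10: { [D → . *], [D → . S num], [P → * S . D], [S → . num Y] }  — shift
  I11: { [D → * .] }  — reduce
  I12: { [P → * S D .] }  — reduce
  I13: { [D → S . num] }  — shift
  I14: { [D → S num .] }  — reduce
  I15: { [Y → * ) S .] }  — reduce

Conflict in state I2:
  Shift-reduce conflict between [Y → .] and [P → . * S D]
So the grammar is NOT LR(0).

Answer: No. Shift-reduce conflict between [Y → .] and [P → . * S D]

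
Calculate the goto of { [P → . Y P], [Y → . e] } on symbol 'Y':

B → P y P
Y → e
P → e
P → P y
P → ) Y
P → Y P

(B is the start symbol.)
GOTO(I, 'Y') = CLOSURE({ [A → αX.β] : [A → α.Xβ] ∈ I, X = 'Y' })

Items with dot before 'Y', with the dot advanced:
  [P → . Y P] → [P → Y . P]
Closure of the advanced items:
  [P → Y . P] has the dot before P: add [P → . e], [P → . P y], [P → . ) Y], [P → . Y P]
  [P → . Y P] has the dot before Y: add [Y → . e]

GOTO = { [P → . ) Y], [P → . P y], [P → . Y P], [P → . e], [P → Y . P], [Y → . e] }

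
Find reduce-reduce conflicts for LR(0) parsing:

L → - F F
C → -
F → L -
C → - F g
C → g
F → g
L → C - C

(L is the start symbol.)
Yes — I10: [C → g .] vs [F → g .]; I15: [C → - F g .] vs [C → g .]

A reduce-reduce conflict occurs when an LR(0) state has two complete items [A → α .] and [B → β .] — both call for a reduction, and with no lookahead the parser cannot choose between them.

Augment with L' → L and build the canonical LR(0) collection (I0 = CLOSURE({[L' → . L]}), then GOTO on every symbol after a dot until no new states appear). It has 16 states:
  I0: { [C → . - F g], [C → . -], [C → . g], [L → . - F F], [L → . C - C], [L' → . L] }  — shift
  I1: { [C → - . F g], [C → - .], [C → . - F g], [C → . -], [C → . g], [F → . L -], [F → . g], [L → - . F F], [L → . - F F], [L → . C - C] }  — shift, reduce
  I2: { [L → C . - C] }  — shift
  I3: { [L' → L .] }  — accept
  I4: { [C → g .] }  — reduce
  I5: { [C → . - F g], [C → . -], [C → . g], [L → C - . C] }  — shift
  I6: { [C → - . F g], [C → - .], [C → . - F g], [C → . -], [C → . g], [F → . L -], [F → . g], [L → . - F F], [L → . C - C] }  — shift, reduce
  I7: { [L → C - C .] }  — reduce
  I8: { [C → - F . g] }  — shift
  I9: { [F → L . -] }  — shift
  I10: { [C → g .], [F → g .] }  — 2 reduces
  I11: { [F → L - .] }  — reduce
  I12: { [C → - F g .] }  — reduce
  I13: { [C → - F . g], [C → . - F g], [C → . -], [C → . g], [F → . L -], [F → . g], [L → - F . F], [L → . - F F], [L → . C - C] }  — shift
  I14: { [L → - F F .] }  — reduce
  I15: { [C → - F g .], [C → g .], [F → g .] }  — 3 reduces

I10 contains complete items [C → g .], [F → g .] — reduce-reduce conflict.
I15 contains complete items [C → - F g .], [C → g .], [F → g .] — reduce-reduce conflict.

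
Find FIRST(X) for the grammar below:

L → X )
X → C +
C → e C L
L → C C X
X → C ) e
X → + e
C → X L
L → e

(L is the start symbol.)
{ '+', 'e' }

To compute FIRST(X), examine every production with X on the left-hand side, reading each right-hand side left to right until a non-nullable symbol is reached.

FIRST sets of the other non-terminals involved (by the same procedure, iterated to a fixed point):
  FIRST(C) = { '+', 'e' }

From X → C +:
  - C is a non-terminal: add FIRST(C) \ {ε} = { '+', 'e' }
    C is not nullable, so stop
From X → C ) e:
  - C is a non-terminal: add FIRST(C) \ {ε} = { '+', 'e' }
    C is not nullable, so stop
From X → + e:
  - '+' is a terminal: add '+' and stop

Collecting: FIRST(X) = { '+', 'e' }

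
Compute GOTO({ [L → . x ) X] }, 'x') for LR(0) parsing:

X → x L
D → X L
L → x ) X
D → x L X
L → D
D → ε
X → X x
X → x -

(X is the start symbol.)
GOTO(I, 'x') = CLOSURE({ [A → αX.β] : [A → α.Xβ] ∈ I, X = 'x' })

Items with dot before 'x', with the dot advanced:
  [L → . x ) X] → [L → x . ) X]
Closure adds nothing (no advanced item has the dot before a non-terminal).

GOTO = { [L → x . ) X] }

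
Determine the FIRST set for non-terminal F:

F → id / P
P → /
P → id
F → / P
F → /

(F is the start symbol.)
To compute FIRST(F), examine every production with F on the left-hand side, reading each right-hand side left to right until a non-nullable symbol is reached.

From F → id / P:
  - id is a terminal: add 'id' and stop
From F → / P:
  - '/' is a terminal: add '/' and stop
From F → /:
  - '/' is a terminal: add '/' and stop

Collecting: FIRST(F) = { '/', 'id' }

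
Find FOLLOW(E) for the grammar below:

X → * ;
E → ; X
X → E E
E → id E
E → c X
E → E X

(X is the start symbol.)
{ $, '*', ';', 'c', 'id' }

To compute FOLLOW(E), find every occurrence of E on a right-hand side N → α E β: add FIRST(β) \ {ε}, and if β is empty or nullable also add FOLLOW(N). Iterate to a fixed point.

In X → E E: E is followed by E, add FIRST(E) \ {ε} = { ';', 'c', 'id' }
In X → E E: E is at the end, add FOLLOW(X)
In E → id E: E is at the end; this adds FOLLOW(E) to itself — nothing new
In E → E X: E is followed by X, add FIRST(X) \ {ε} = { '*', ';', 'c', 'id' }

The FOLLOW sets referred to above (computed the same way, to a fixed point):
  FOLLOW(X) = { $, '*', ';', 'c', 'id' }

Taking the union: FOLLOW(E) = { $, '*', ';', 'c', 'id' }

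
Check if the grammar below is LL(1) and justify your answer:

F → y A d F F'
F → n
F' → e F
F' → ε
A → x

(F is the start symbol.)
Relevant sets:
  FOLLOW(F') = { $, 'e' }

For F:
  PREDICT(F → y A d F F') = { 'y' }
  PREDICT(F → n) = { 'n' }
For F':
  PREDICT(F' → e F) = { 'e' }
  PREDICT(F' → ε) = { $, 'e' }
A has a single production, so nothing to check there.

Conflict found: Predict set conflict for F': { 'e' }
The grammar is NOT LL(1).

Answer: No. Predict set conflict for F': { 'e' }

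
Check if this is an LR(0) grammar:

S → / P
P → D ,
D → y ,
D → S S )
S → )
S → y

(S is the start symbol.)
No. Shift-reduce conflict between [S → y .] and [D → y . ,]

A grammar is LR(0) if no state in the canonical LR(0) collection has:
  - both a shift item (dot before a terminal) and a complete item (shift-reduce conflict), or
  - two or more complete items (reduce-reduce conflict; the accept item [S' → S .] counts as a complete item here).

Augment with S' → S and build the canonical LR(0) collection (I0 = CLOSURE({[S' → . S]}), then GOTO on every symbol after a dot until no new states appear). It has 13 states:
  I0: { [S → . )], [S → . / P], [S → . y], [S' → . S] }  — shift
  I1: { [S → ) .] }  — reduce
  I2: { [D → . S S )], [D → . y ,], [P → . D ,], [S → . )], [S → . / P], [S → . y], [S → / . P] }  — shift
  I3: { [S' → S .] }  — accept
  I4: { [S → y .] }  — reduce
  I5: { [P → D . ,] }  — shift
  I6: { [S → / P .] }  — reduce
  I7: { [D → S . S )], [S → . )], [S → . / P], [S → . y] }  — shift
  I8: { [D → y . ,], [S → y .] }  — shift, reduce
  I9: { [D → y , .] }  — reduce
  I10: { [D → S S . )] }  — shift
  I11: { [D → S S ) .] }  — reduce
  I12: { [P → D , .] }  — reduce

Conflict in state I8:
  Shift-reduce conflict between [S → y .] and [D → y . ,]
So the grammar is NOT LR(0).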